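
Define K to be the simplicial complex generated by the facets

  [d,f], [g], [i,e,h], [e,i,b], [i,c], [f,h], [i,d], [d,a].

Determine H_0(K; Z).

Fix the vertex order a < b < c < d < e < f < g < h < i and write every simplex with vertices in increasing order. Then dim K = 2 and the simplices of K are:

  0-simplices (9): a, b, c, d, e, f, g, h, i
  1-simplices (10): ad, be, bi, ci, df, di, eh, ei, fh, hi
  2-simplices (2): bei, ehi

so the chain groups are C_0 ≅ Z^9, C_1 ≅ Z^10, C_2 ≅ Z^2.

The boundary map ∂_1: C_1 → C_0 sends each edge [p,q] (with p < q) to q − p.
The resulting 9×10 matrix has rank 7, and its Smith normal form has invariant factors (1,1,1,1,1,1,1).

∂_2: C_2 → C_1 sends each 2-simplex [p,q,r] to [q,r] − [p,r] + [p,q]. For instance
  ∂ehi = hi − ei + eh,
  ∂bei = ei − bi + be.
The resulting 10×2 matrix has rank 2, and its Smith normal form has invariant factors (1,1).

Computing H_k = (kernel of ∂_k) / (image of ∂_{k+1}):

  H_0: rank C_0 − rank ∂_1 = 9 − 7 = 2, and the invariant factors of ∂_1 are all 1, so H_0 ≅ Z^2.

H_0 = Z^2.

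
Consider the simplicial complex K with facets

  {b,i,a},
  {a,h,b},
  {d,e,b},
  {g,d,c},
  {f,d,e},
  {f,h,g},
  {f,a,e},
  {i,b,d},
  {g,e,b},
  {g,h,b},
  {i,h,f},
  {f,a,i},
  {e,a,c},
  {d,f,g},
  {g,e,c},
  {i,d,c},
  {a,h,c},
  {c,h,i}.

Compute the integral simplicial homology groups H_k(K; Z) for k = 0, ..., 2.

Take the total order a < b < c < d < e < f < g < h < i on the vertex set. Then K (dimension 2) consists of the simplices:

  0-simplices (9): a, b, c, d, e, f, g, h, i
  1-simplices (27): ab, ac, ae, af, ah, ai, bd, be, bg, bh, bi, cd, ce, cg, ch, ci, de, df, dg, di, ef, eg, fg, fh, fi, gh, hi
  2-simplices (18): abh, abi, ace, ach, aef, afi, bde, bdi, beg, bgh, cdg, cdi, ceg, chi, def, dfg, fgh, fhi

giving chain groups C_0 ≅ Z^9, C_1 ≅ Z^27, C_2 ≅ Z^18.

The boundary map ∂_1: C_1 → C_0 sends each edge [p,q] (with p < q) to q − p. For instance
  ∂cd = d − c.
The 9×27 boundary matrix has rank 8 and Smith normal form diag(1,1,1,1,1,1,1,1).

The boundary map ∂_2: C_2 → C_1 acts by ∂[p,q,r] = [q,r] − [p,r] + [p,q]. For instance
  ∂bgh = gh − bh + bg,
  ∂ceg = eg − cg + ce.
This gives a 27×18 integer matrix of rank 18; reducing to Smith normal form yields diagonal entries (1,1,1,1,1,1,1,1,1,1,1,1,1,1,1,1,1,2).

Reading off H_k = ker ∂_k / im ∂_{k+1}:

  H_0: rank C_0 − rank ∂_1 = 9 − 8 = 1, and the invariant factors of ∂_1 are all 1, so H_0 ≅ Z.
  H_1: rank ker ∂_1 − rank ∂_2 = (27 − 8) − 18 = 1, and ∂_2 has invariant factor 2 > 1, so H_1 ≅ Z ⊕ Z/2.
  H_2: rank ker ∂_2 − rank ∂_3 = (18 − 18) − 0 = 0, and there is no ∂_3, so H_2 ≅ 0.

As a check, the Euler characteristic is 9 − 27 + 18 = 0, which agrees with 1 − 1 + 0 = 0.

H_0 = Z,  H_1 = Z ⊕ Z/2,  H_2 = 0.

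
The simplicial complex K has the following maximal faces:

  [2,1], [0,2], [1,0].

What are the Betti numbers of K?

b_0 = 1, b_1 = 1.

K has 3 vertices, 3 edges.
rank ∂_0 = 0, rank ∂_1 = 2 ⇒ b_0 = 3 − 0 − 2 = 1; all invariant factors of ∂_1 are 1 so no torsion. So H_0 ≅ Z.
rank ∂_1 = 2, rank ∂_2 = 0 ⇒ b_1 = 3 − 2 − 0 = 1. So H_1 ≅ Z.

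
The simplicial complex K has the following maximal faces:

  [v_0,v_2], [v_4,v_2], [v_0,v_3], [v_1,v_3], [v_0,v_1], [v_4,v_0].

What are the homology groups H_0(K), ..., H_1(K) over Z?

Fix the vertex order v_0 < v_1 < v_2 < v_3 < v_4 and write every simplex with vertices in increasing order. Then dim K = 1 and the simplices of K are:

  0-simplices (5): [v_0], [v_1], [v_2], [v_3], [v_4]
  1-simplices (6): [v_0,v_1], [v_0,v_2], [v_0,v_3], [v_0,v_4], [v_1,v_3], [v_2,v_4]

Hence C_0 ≅ Z^5, C_1 ≅ Z^6.

Boundary ∂_1: C_1 → C_0 is given by ∂[p,q] = [q] − [p]. For instance
  ∂[v_0,v_4] = [v_4] − [v_0].
The 5×6 boundary matrix has rank 4 and Smith normal form diag(1,1,1,1).

From H_k ≅ ker(∂_k) / im(∂_{k+1}) we obtain:

  H_0: rank C_0 − rank ∂_1 = 5 − 4 = 1, and the invariant factors of ∂_1 are all 1, so H_0 = Z.
  H_1: rank ker ∂_1 − rank ∂_2 = (6 − 4) − 0 = 2, and there is no ∂_2, so H_1 = Z^2.

H_0 ≅ Z,  H_1 ≅ Z^2.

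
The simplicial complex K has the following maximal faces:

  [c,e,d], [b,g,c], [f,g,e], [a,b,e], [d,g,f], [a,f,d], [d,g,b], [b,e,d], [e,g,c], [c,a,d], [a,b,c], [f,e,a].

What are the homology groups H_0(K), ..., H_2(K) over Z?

H_0 ≅ Z,  H_1 ≅ Z/2,  H_2 = 0.

We work with the vertex ordering a < b < c < d < e < f < g. The simplices of K, each written with vertices in increasing order, are:

  0-simplices (7): a, b, c, d, e, f, g
  1-simplices (18): ab, ac, ad, ae, af, bc, bd, be, bg, cd, ce, cg, de, df, dg, ef, eg, fg
  2-simplices (12): abc, abe, acd, adf, aef, bcg, bde, bdg, cde, ceg, dfg, efg

so the chain groups are C_0 ≅ Z^7, C_1 ≅ Z^18, C_2 ≅ Z^12.

∂_1: C_1 → C_0 sends each edge [p,q] (with p < q) to q − p.
As a 7×18 matrix over Z this has rank 6, with invariant factors (1,1,1,1,1,1).

∂_2: C_2 → C_1 acts by ∂[p,q,r] = [q,r] − [p,r] + [p,q]. For instance
  ∂aef = ef − af + ae,
  ∂bcg = cg − bg + bc.
The resulting 18×12 matrix has rank 12, and its Smith normal form has invariant factors (1,1,1,1,1,1,1,1,1,1,1,2).

From H_k ≅ ker(∂_k) / im(∂_{k+1}) we obtain:

  H_0: rank C_0 − rank ∂_1 = 7 − 6 = 1, and the invariant factors of ∂_1 are all 1, so H_0 = Z.
  H_1: rank ker ∂_1 − rank ∂_2 = (18 − 6) − 12 = 0, and ∂_2 has invariant factor 2 > 1, so H_1 = Z/2.
  H_2: rank ker ∂_2 − rank ∂_3 = (12 − 12) − 0 = 0, and there is no ∂_3, so H_2 = 0.

(K is a triangulation of the real projective plane RP^2.)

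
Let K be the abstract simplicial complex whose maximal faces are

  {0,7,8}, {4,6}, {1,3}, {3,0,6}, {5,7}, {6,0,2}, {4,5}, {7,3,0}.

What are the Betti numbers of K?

b_0 = 1, b_1 = 1, b_2 = 0.

We work with the vertex ordering 0 < 1 < 2 < 3 < 4 < 5 < 6 < 7 < 8. The simplices of K, each written with vertices in increasing order, are:

  0-simplices (9): [0], [1], [2], [3], [4], [5], [6], [7], [8]
  1-simplices (13): [0,2], [0,3], [0,6], [0,7], [0,8], [1,3], [2,6], [3,6], [3,7], [4,5], [4,6], [5,7], [7,8]
  2-simplices (4): [0,2,6], [0,3,6], [0,3,7], [0,7,8]

giving chain groups C_0 ≅ Z^9, C_1 ≅ Z^13, C_2 ≅ Z^4.

The boundary map ∂_1: C_1 → C_0 sends each edge [p,q] (with p < q) to q − p.
The resulting 9×13 matrix has rank 8, and its Smith normal form has invariant factors (1,1,1,1,1,1,1,1).

Boundary ∂_2: C_2 → C_1 acts by ∂[p,q,r] = [q,r] − [p,r] + [p,q]. For instance
  ∂[0,2,6] = [2,6] − [0,6] + [0,2],
  ∂[0,3,6] = [3,6] − [0,6] + [0,3].
As a 13×4 matrix over Z this has rank 4, with invariant factors (1,1,1,1).

Reading off H_k = ker ∂_k / im ∂_{k+1}:

  H_0: rank C_0 − rank ∂_1 = 9 − 8 = 1, and the invariant factors of ∂_1 are all 1, so H_0 = Z.
  H_1: rank ker ∂_1 − rank ∂_2 = (13 − 8) − 4 = 1, and the invariant factors of ∂_2 are all 1, so H_1 = Z.
  H_2: rank ker ∂_2 − rank ∂_3 = (4 − 4) − 0 = 0, and there is no ∂_3, so H_2 = 0.

Hence the Betti numbers are b_0 = 1, b_1 = 1, b_2 = 0.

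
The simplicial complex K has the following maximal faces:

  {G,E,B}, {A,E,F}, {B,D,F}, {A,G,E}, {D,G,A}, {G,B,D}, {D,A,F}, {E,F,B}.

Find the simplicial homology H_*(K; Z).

Fix the vertex order A < B < D < E < F < G and write every simplex with vertices in increasing order. Then dim K = 2 and the simplices of K are:

  0-simplices (6): A, B, D, E, F, G
  1-simplices (12): AD, AE, AF, AG, BD, BE, BF, BG, DF, DG, EF, EG
  2-simplices (8): ADF, ADG, AEF, AEG, BDF, BDG, BEF, BEG

Hence C_0 ≅ Z^6, C_1 ≅ Z^12, C_2 ≅ Z^8.

∂_1: C_1 → C_0 is given by ∂[p,q] = [q] − [p].
This gives a 6×12 integer matrix of rank 5; reducing to Smith normal form yields diagonal entries (1,1,1,1,1).

∂_2: C_2 → C_1 maps a triangle to the signed sum of its edges. For instance
  ∂AEG = EG − AG + AE,
  ∂BEF = EF − BF + BE.
This gives a 12×8 integer matrix of rank 7; reducing to Smith normal form yields diagonal entries (1,1,1,1,1,1,1).

Reading off H_k = ker ∂_k / im ∂_{k+1}:

  H_0: rank C_0 − rank ∂_1 = 6 − 5 = 1, and the invariant factors of ∂_1 are all 1, so H_0 = Z.
  H_1: rank ker ∂_1 − rank ∂_2 = (12 − 5) − 7 = 0, and the invariant factors of ∂_2 are all 1, so H_1 = 0.
  H_2: rank ker ∂_2 − rank ∂_3 = (8 − 7) − 0 = 1, and there is no ∂_3, so H_2 = Z.

H_0 = Z,  H_1 = 0,  H_2 = Z.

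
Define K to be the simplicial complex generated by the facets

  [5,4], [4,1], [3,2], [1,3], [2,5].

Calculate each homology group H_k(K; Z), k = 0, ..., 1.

Order the vertices as 1 < 2 < 3 < 4 < 5. Listing each simplex with vertices in this order, K has dimension 1 with simplices:

  0-simplices (5): [1], [2], [3], [4], [5]
  1-simplices (5): [1,3], [1,4], [2,3], [2,5], [4,5]

Hence C_0 ≅ Z^5, C_1 ≅ Z^5.

∂_1: C_1 → C_0 is given by ∂[p,q] = [q] − [p]. For instance
  ∂[2,5] = [5] − [2].
This gives a 5×5 integer matrix of rank 4; reducing to Smith normal form yields diagonal entries (1,1,1,1).

From H_k ≅ ker(∂_k) / im(∂_{k+1}) we obtain:

  H_0: rank C_0 − rank ∂_1 = 5 − 4 = 1, and the invariant factors of ∂_1 are all 1, so H_0 = Z.
  H_1: rank ker ∂_1 − rank ∂_2 = (5 − 4) − 0 = 1, and there is no ∂_2, so H_1 = Z.

As a check, the Euler characteristic is 5 − 5 = 0, which agrees with 1 − 1 = 0.

H_0 ≅ Z,  H_1 ≅ Z.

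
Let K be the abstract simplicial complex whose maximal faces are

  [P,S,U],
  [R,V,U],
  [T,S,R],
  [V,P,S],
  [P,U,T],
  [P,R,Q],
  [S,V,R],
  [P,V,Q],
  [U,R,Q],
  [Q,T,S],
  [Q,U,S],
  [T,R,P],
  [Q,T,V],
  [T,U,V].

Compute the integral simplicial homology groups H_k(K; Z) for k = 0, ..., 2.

H_0 = Z,  H_1 = Z^2,  H_2 = Z.

Take the total order P < Q < R < S < T < U < V on the vertex set. Then K (dimension 2) consists of the simplices:

  0-simplices (7): P, Q, R, S, T, U, V
  1-simplices (21): PQ, PR, PS, PT, PU, PV, QR, QS, QT, QU, QV, RS, RT, RU, RV, ST, SU, SV, TU, TV, UV
  2-simplices (14): PQR, PQV, PRT, PSU, PSV, PTU, QRU, QST, QSU, QTV, RST, RSV, RUV, TUV

so the chain groups are C_0 ≅ Z^7, C_1 ≅ Z^21, C_2 ≅ Z^14.

The boundary map ∂_1: C_1 → C_0 maps an edge to its endpoints' difference, ∂[p,q] = q − p. For instance
  ∂PR = R − P.
The 7×21 boundary matrix has rank 6 and Smith normal form diag(1,1,1,1,1,1).

The boundary map ∂_2: C_2 → C_1 acts by ∂[p,q,r] = [q,r] − [p,r] + [p,q]. For instance
  ∂PQV = QV − PV + PQ,
  ∂PSU = SU − PU + PS.
This gives a 21×14 integer matrix of rank 13; reducing to Smith normal form yields diagonal entries (1,1,1,1,1,1,1,1,1,1,1,1,1).

Reading off H_k = ker ∂_k / im ∂_{k+1}:

  H_0: rank C_0 − rank ∂_1 = 7 − 6 = 1, and the invariant factors of ∂_1 are all 1, so H_0 ≅ Z.
  H_1: rank ker ∂_1 − rank ∂_2 = (21 − 6) − 13 = 2, and the invariant factors of ∂_2 are all 1, so H_1 ≅ Z^2.
  H_2: rank ker ∂_2 − rank ∂_3 = (14 − 13) − 0 = 1, and there is no ∂_3, so H_2 ≅ Z.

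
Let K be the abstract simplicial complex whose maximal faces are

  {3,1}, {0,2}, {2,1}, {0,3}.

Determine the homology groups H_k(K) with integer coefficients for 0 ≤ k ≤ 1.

Take the total order 0 < 1 < 2 < 3 on the vertex set. Then K (dimension 1) consists of the simplices:

  0-simplices (4): [0], [1], [2], [3]
  1-simplices (4): [0,2], [0,3], [1,2], [1,3]

so the chain groups are C_0 ≅ Z^4, C_1 ≅ Z^4.

The boundary map ∂_1: C_1 → C_0 sends each edge [p,q] (with p < q) to q − p. For instance
  ∂[1,3] = [3] − [1].
The resulting 4×4 matrix has rank 3, and its Smith normal form has invariant factors (1,1,1).

Reading off H_k = ker ∂_k / im ∂_{k+1}:

  H_0: rank C_0 − rank ∂_1 = 4 − 3 = 1, and the invariant factors of ∂_1 are all 1, so H_0 = Z.
  H_1: rank ker ∂_1 − rank ∂_2 = (4 − 3) − 0 = 1, and there is no ∂_2, so H_1 = Z.

As a check, the Euler characteristic is 4 − 4 = 0, which agrees with 1 − 1 = 0.

H_0 = Z,  H_1 = Z.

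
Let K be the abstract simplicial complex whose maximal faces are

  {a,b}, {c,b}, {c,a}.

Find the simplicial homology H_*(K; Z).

H_0 = Z,  H_1 = Z.

We work with the vertex ordering a < b < c. The simplices of K, each written with vertices in increasing order, are:

  0-simplices (3): a, b, c
  1-simplices (3): ab, ac, bc

so the chain groups are C_0 ≅ Z^3, C_1 ≅ Z^3.

The boundary map ∂_1: C_1 → C_0 is given by ∂[p,q] = [q] − [p]. For instance
  ∂ab = b − a.
The 3×3 boundary matrix has rank 2 and Smith normal form diag(1,1).

Now H_k = ker ∂_k / im ∂_{k+1}, so:

  H_0: rank C_0 − rank ∂_1 = 3 − 2 = 1, and the invariant factors of ∂_1 are all 1, so H_0 ≅ Z.
  H_1: rank ker ∂_1 − rank ∂_2 = (3 − 2) − 0 = 1, and there is no ∂_2, so H_1 ≅ Z.

(K is a triangulation of the circle S^1.)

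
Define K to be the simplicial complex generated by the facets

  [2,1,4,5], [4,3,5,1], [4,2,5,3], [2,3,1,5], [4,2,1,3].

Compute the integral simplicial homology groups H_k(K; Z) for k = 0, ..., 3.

H_0 ≅ Z,  H_1 = 0,  H_2 = 0,  H_3 ≅ Z.

Order the vertices as 1 < 2 < 3 < 4 < 5. Listing each simplex with vertices in this order, K has dimension 3 with simplices:

  0-simplices (5): [1], [2], [3], [4], [5]
  1-simplices (10): [1,2], [1,3], [1,4], [1,5], [2,3], [2,4], [2,5], [3,4], [3,5], [4,5]
  2-simplices (10): [1,2,3], [1,2,4], [1,2,5], [1,3,4], [1,3,5], [1,4,5], [2,3,4], [2,3,5], [2,4,5], [3,4,5]
  3-simplices (5): [1,2,3,4], [1,2,3,5], [1,2,4,5], [1,3,4,5], [2,3,4,5]

so the chain groups are C_0 ≅ Z^5, C_1 ≅ Z^10, C_2 ≅ Z^10, C_3 ≅ Z^5.

∂_1: C_1 → C_0 sends each edge [p,q] (with p < q) to q − p. For instance
  ∂[2,4] = [4] − [2].
This gives a 5×10 integer matrix of rank 4; reducing to Smith normal form yields diagonal entries (1,1,1,1).

The boundary map ∂_2: C_2 → C_1 sends each 2-simplex [p,q,r] to [q,r] − [p,r] + [p,q]. For instance
  ∂[1,2,5] = [2,5] − [1,5] + [1,2],
  ∂[2,3,4] = [3,4] − [2,4] + [2,3].
The resulting 10×10 matrix has rank 6, and its Smith normal form has invariant factors (1,1,1,1,1,1).

The boundary map ∂_3: C_3 → C_2 sends each 3-simplex σ to the alternating sum Σ_i (−1)^i (σ with its i-th vertex removed). For instance
  ∂[1,2,3,5] = [2,3,5] − [1,3,5] + [1,2,5] − [1,2,3],
  ∂[2,3,4,5] = [3,4,5] − [2,4,5] + [2,3,5] − [2,3,4].
The 10×5 boundary matrix has rank 4 and Smith normal form diag(1,1,1,1).

Computing H_k = (kernel of ∂_k) / (image of ∂_{k+1}):

  H_0: rank C_0 − rank ∂_1 = 5 − 4 = 1, and the invariant factors of ∂_1 are all 1, so H_0 = Z.
  H_1: rank ker ∂_1 − rank ∂_2 = (10 − 4) − 6 = 0, and the invariant factors of ∂_2 are all 1, so H_1 = 0.
  H_2: rank ker ∂_2 − rank ∂_3 = (10 − 6) − 4 = 0, and the invariant factors of ∂_3 are all 1, so H_2 = 0.
  H_3: rank ker ∂_3 − rank ∂_4 = (5 − 4) − 0 = 1, and there is no ∂_4, so H_3 = Z.

As a check, the Euler characteristic is 5 − 10 + 10 − 5 = 0, which agrees with 1 − 0 + 0 − 1 = 0.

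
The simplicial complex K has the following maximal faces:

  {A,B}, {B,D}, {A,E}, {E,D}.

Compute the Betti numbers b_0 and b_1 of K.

Fix the vertex order A < B < D < E and write every simplex with vertices in increasing order. Then dim K = 1 and the simplices of K are:

  0-simplices (4): A, B, D, E
  1-simplices (4): AB, AE, BD, DE

giving chain groups C_0 ≅ Z^4, C_1 ≅ Z^4.

∂_1: C_1 → C_0 sends each edge [p,q] (with p < q) to q − p.
As a 4×4 matrix over Z this has rank 3, with invariant factors (1,1,1).

Reading off H_k = ker ∂_k / im ∂_{k+1}:

  H_0: rank C_0 − rank ∂_1 = 4 − 3 = 1, and the invariant factors of ∂_1 are all 1, so H_0 = Z.
  H_1: rank ker ∂_1 − rank ∂_2 = (4 − 3) − 0 = 1, and there is no ∂_2, so H_1 = Z.

Hence the Betti numbers are b_0 = 1, b_1 = 1.

b_0 = 1, b_1 = 1.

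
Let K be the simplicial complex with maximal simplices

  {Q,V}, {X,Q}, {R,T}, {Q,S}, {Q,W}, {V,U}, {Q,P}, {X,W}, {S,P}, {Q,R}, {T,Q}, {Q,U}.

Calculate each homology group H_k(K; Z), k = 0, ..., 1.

H_0 ≅ Z,  H_1 ≅ Z^4.

Take the total order P < Q < R < S < T < U < V < W < X on the vertex set. Then K (dimension 1) consists of the simplices:

  0-simplices (9): P, Q, R, S, T, U, V, W, X
  1-simplices (12): PQ, PS, QR, QS, QT, QU, QV, QW, QX, RT, UV, WX

so the chain groups are C_0 ≅ Z^9, C_1 ≅ Z^12.

Boundary ∂_1: C_1 → C_0 sends each edge [p,q] (with p < q) to q − p.
The 9×12 boundary matrix has rank 8 and Smith normal form diag(1,1,1,1,1,1,1,1).

Now H_k = ker ∂_k / im ∂_{k+1}, so:

  H_0: rank C_0 − rank ∂_1 = 9 − 8 = 1, and the invariant factors of ∂_1 are all 1, so H_0 ≅ Z.
  H_1: rank ker ∂_1 − rank ∂_2 = (12 − 8) − 0 = 4, and there is no ∂_2, so H_1 ≅ Z^4.

As a check, the Euler characteristic is 9 − 12 = -3, which agrees with 1 − 4 = -3.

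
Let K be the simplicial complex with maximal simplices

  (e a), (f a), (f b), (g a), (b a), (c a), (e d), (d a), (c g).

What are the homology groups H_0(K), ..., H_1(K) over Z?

K has 7 vertices, 9 edges.
rank ∂_0 = 0, rank ∂_1 = 6 ⇒ b_0 = 7 − 0 − 6 = 1; all invariant factors of ∂_1 are 1 so no torsion. So H_0 ≅ Z.
rank ∂_1 = 6, rank ∂_2 = 0 ⇒ b_1 = 9 − 6 − 0 = 3. So H_1 ≅ Z^3.

H_0 ≅ Z,  H_1 ≅ Z^3.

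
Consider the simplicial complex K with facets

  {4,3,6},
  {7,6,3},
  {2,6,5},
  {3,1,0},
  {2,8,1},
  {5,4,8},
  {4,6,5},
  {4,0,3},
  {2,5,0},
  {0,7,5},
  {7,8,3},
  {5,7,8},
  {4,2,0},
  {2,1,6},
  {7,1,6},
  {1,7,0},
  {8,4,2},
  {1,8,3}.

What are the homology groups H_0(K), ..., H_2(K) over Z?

Take the total order 0 < 1 < 2 < 3 < 4 < 5 < 6 < 7 < 8 on the vertex set. Then K (dimension 2) consists of the simplices:

  0-simplices (9): [0], [1], [2], [3], [4], [5], [6], [7], [8]
  1-simplices (27): (27 of them)
  2-simplices (18): [0,1,3], [0,1,7], [0,2,4], [0,2,5], [0,3,4], [0,5,7], [1,2,6], [1,2,8], [1,3,8], [1,6,7], [2,4,8], [2,5,6], [3,4,6], [3,6,7], [3,7,8], [4,5,6], [4,5,8], [5,7,8]

giving chain groups C_0 ≅ Z^9, C_1 ≅ Z^27, C_2 ≅ Z^18.

The boundary map ∂_1: C_1 → C_0 is given by ∂[p,q] = [q] − [p]. For instance
  ∂[3,4] = [4] − [3].
The resulting 9×27 matrix has rank 8, and its Smith normal form has invariant factors (1,1,1,1,1,1,1,1).

The boundary map ∂_2: C_2 → C_1 acts by ∂[p,q,r] = [q,r] − [p,r] + [p,q]. For instance
  ∂[2,5,6] = [5,6] − [2,6] + [2,5],
  ∂[0,5,7] = [5,7] − [0,7] + [0,5].
As a 27×18 matrix over Z this has rank 18, with invariant factors (1,1,1,1,1,1,1,1,1,1,1,1,1,1,1,1,1,2).

Now H_k = ker ∂_k / im ∂_{k+1}, so:

  H_0: rank C_0 − rank ∂_1 = 9 − 8 = 1, and the invariant factors of ∂_1 are all 1, so H_0 = Z.
  H_1: rank ker ∂_1 − rank ∂_2 = (27 − 8) − 18 = 1, and ∂_2 has invariant factor 2 > 1, so H_1 = Z ⊕ Z/2.
  H_2: rank ker ∂_2 − rank ∂_3 = (18 − 18) − 0 = 0, and there is no ∂_3, so H_2 = 0.

H_0 = Z,  H_1 = Z ⊕ Z/2,  H_2 = 0.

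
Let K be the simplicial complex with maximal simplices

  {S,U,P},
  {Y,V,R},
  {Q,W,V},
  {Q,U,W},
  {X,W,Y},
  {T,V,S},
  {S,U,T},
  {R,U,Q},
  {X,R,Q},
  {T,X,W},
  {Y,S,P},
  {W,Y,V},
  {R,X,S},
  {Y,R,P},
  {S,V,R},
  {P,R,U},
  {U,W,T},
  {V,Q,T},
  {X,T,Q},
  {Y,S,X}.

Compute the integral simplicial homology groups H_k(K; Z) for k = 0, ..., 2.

We work with the vertex ordering P < Q < R < S < T < U < V < W < X < Y. The simplices of K, each written with vertices in increasing order, are:

  0-simplices (10): P, Q, R, S, T, U, V, W, X, Y
  1-simplices (30): PR, PS, PU, PY, QR, QT, QU, QV, QW, QX, RS, RU, RV, RX, RY, ST, SU, SV, SX, SY, TU, TV, TW, TX, UW, VW, VY, WX, WY, XY
  2-simplices (20): PRU, PRY, PSU, PSY, QRU, QRX, QTV, QTX, QUW, QVW, RSV, RSX, RVY, STU, STV, SXY, TUW, TWX, VWY, WXY

so the chain groups are C_0 ≅ Z^10, C_1 ≅ Z^30, C_2 ≅ Z^20.

∂_1: C_1 → C_0 maps an edge to its endpoints' difference, ∂[p,q] = q − p. For instance
  ∂QU = U − Q.
The resulting 10×30 matrix has rank 9, and its Smith normal form has invariant factors (1,1,1,1,1,1,1,1,1).

The boundary map ∂_2: C_2 → C_1 sends each 2-simplex [p,q,r] to [q,r] − [p,r] + [p,q]. For instance
  ∂RVY = VY − RY + RV,
  ∂PSY = SY − PY + PS.
As a 30×20 matrix over Z this has rank 20, with invariant factors (1,1,1,1,1,1,1,1,1,1,1,1,1,1,1,1,1,1,1,2).

From H_k ≅ ker(∂_k) / im(∂_{k+1}) we obtain:

  H_0: rank C_0 − rank ∂_1 = 10 − 9 = 1, and the invariant factors of ∂_1 are all 1, so H_0 = Z.
  H_1: rank ker ∂_1 − rank ∂_2 = (30 − 9) − 20 = 1, and ∂_2 has invariant factor 2 > 1, so H_1 = Z × Z/2.
  H_2: rank ker ∂_2 − rank ∂_3 = (20 − 20) − 0 = 0, and there is no ∂_3, so H_2 = 0.

H_0 = Z,  H_1 = Z × Z/2,  H_2 = 0.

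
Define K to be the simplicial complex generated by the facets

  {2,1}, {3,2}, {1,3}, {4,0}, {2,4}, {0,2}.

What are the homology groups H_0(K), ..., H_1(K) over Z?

H_0 = Z,  H_1 = Z^2.

Fix the vertex order 0 < 1 < 2 < 3 < 4 and write every simplex with vertices in increasing order. Then dim K = 1 and the simplices of K are:

  0-simplices (5): [0], [1], [2], [3], [4]
  1-simplices (6): [0,2], [0,4], [1,2], [1,3], [2,3], [2,4]

giving chain groups C_0 ≅ Z^5, C_1 ≅ Z^6.

Boundary ∂_1: C_1 → C_0 maps an edge to its endpoints' difference, ∂[p,q] = q − p. For instance
  ∂[1,3] = [3] − [1].
This gives a 5×6 integer matrix of rank 4; reducing to Smith normal form yields diagonal entries (1,1,1,1).

From H_k ≅ ker(∂_k) / im(∂_{k+1}) we obtain:

  H_0: rank C_0 − rank ∂_1 = 5 − 4 = 1, and the invariant factors of ∂_1 are all 1, so H_0 ≅ Z.
  H_1: rank ker ∂_1 − rank ∂_2 = (6 − 4) − 0 = 2, and there is no ∂_2, so H_1 ≅ Z^2.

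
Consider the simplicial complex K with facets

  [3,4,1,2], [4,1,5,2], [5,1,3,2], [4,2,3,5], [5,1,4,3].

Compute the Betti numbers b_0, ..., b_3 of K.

We work with the vertex ordering 1 < 2 < 3 < 4 < 5. The simplices of K, each written with vertices in increasing order, are:

  0-simplices (5): [1], [2], [3], [4], [5]
  1-simplices (10): [1,2], [1,3], [1,4], [1,5], [2,3], [2,4], [2,5], [3,4], [3,5], [4,5]
  2-simplices (10): [1,2,3], [1,2,4], [1,2,5], [1,3,4], [1,3,5], [1,4,5], [2,3,4], [2,3,5], [2,4,5], [3,4,5]
  3-simplices (5): [1,2,3,4], [1,2,3,5], [1,2,4,5], [1,3,4,5], [2,3,4,5]

so the chain groups are C_0 ≅ Z^5, C_1 ≅ Z^10, C_2 ≅ Z^10, C_3 ≅ Z^5.

∂_1: C_1 → C_0 is given by ∂[p,q] = [q] − [p].
The resulting 5×10 matrix has rank 4, and its Smith normal form has invariant factors (1,1,1,1).

Boundary ∂_2: C_2 → C_1 acts by ∂[p,q,r] = [q,r] − [p,r] + [p,q]. For instance
  ∂[1,4,5] = [4,5] − [1,5] + [1,4],
  ∂[2,3,4] = [3,4] − [2,4] + [2,3].
The 10×10 boundary matrix has rank 6 and Smith normal form diag(1,1,1,1,1,1).

The boundary map ∂_3: C_3 → C_2 sends each 3-simplex σ to the alternating sum Σ_i (−1)^i (σ with its i-th vertex removed). For instance
  ∂[1,2,3,5] = [2,3,5] − [1,3,5] + [1,2,5] − [1,2,3],
  ∂[1,3,4,5] = [3,4,5] − [1,4,5] + [1,3,5] − [1,3,4].
This gives a 10×5 integer matrix of rank 4; reducing to Smith normal form yields diagonal entries (1,1,1,1).

Now H_k = ker ∂_k / im ∂_{k+1}, so:

  H_0: rank C_0 − rank ∂_1 = 5 − 4 = 1, and the invariant factors of ∂_1 are all 1, so H_0 = Z.
  H_1: rank ker ∂_1 − rank ∂_2 = (10 − 4) − 6 = 0, and the invariant factors of ∂_2 are all 1, so H_1 = 0.
  H_2: rank ker ∂_2 − rank ∂_3 = (10 − 6) − 4 = 0, and the invariant factors of ∂_3 are all 1, so H_2 = 0.
  H_3: rank ker ∂_3 − rank ∂_4 = (5 − 4) − 0 = 1, and there is no ∂_4, so H_3 = Z.

(K is a triangulation of the 3-sphere S^3.)

Hence the Betti numbers are b_0 = 1, b_1 = 0, b_2 = 0, b_3 = 1.

b_0 = 1, b_1 = 0, b_2 = 0, b_3 = 1.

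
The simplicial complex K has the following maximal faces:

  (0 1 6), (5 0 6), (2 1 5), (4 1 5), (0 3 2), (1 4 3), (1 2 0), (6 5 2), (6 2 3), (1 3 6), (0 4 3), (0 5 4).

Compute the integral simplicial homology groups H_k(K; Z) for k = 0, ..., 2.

K has 7 vertices, 18 edges, 12 triangles.
rank ∂_0 = 0, rank ∂_1 = 6 ⇒ b_0 = 7 − 0 − 6 = 1; all invariant factors of ∂_1 are 1 so no torsion. So H_0 = Z.
rank ∂_1 = 6, rank ∂_2 = 12 ⇒ b_1 = 18 − 6 − 12 = 0; ∂_2 has invariant factor(s) [2] giving torsion. So H_1 = Z/2Z.
rank ∂_2 = 12, rank ∂_3 = 0 ⇒ b_2 = 12 − 12 − 0 = 0. So H_2 = 0.

H_0 = Z,  H_1 = Z/2Z,  H_2 = 0.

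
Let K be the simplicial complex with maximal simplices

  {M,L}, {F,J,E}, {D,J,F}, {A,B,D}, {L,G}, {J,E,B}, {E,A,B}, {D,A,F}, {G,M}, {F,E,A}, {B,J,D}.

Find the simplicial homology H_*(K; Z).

Take the total order A < B < D < E < F < G < J < L < M on the vertex set. Then K (dimension 2) consists of the simplices:

  0-simplices (9): A, B, D, E, F, G, J, L, M
  1-simplices (15): AB, AD, AE, AF, BD, BE, BJ, DF, DJ, EF, EJ, FJ, GL, GM, LM
  2-simplices (8): ABD, ABE, ADF, AEF, BDJ, BEJ, DFJ, EFJ

giving chain groups C_0 ≅ Z^9, C_1 ≅ Z^15, C_2 ≅ Z^8.

Boundary ∂_1: C_1 → C_0 sends each edge [p,q] (with p < q) to q − p. For instance
  ∂EJ = J − E.
The resulting 9×15 matrix has rank 7, and its Smith normal form has invariant factors (1,1,1,1,1,1,1).

Boundary ∂_2: C_2 → C_1 sends each 2-simplex [p,q,r] to [q,r] − [p,r] + [p,q]. For instance
  ∂DFJ = FJ − DJ + DF,
  ∂BDJ = DJ − BJ + BD.
As a 15×8 matrix over Z this has rank 7, with invariant factors (1,1,1,1,1,1,1).

Now H_k = ker ∂_k / im ∂_{k+1}, so:

  H_0: rank C_0 − rank ∂_1 = 9 − 7 = 2, and the invariant factors of ∂_1 are all 1, so H_0 = Z^2.
  H_1: rank ker ∂_1 − rank ∂_2 = (15 − 7) − 7 = 1, and the invariant factors of ∂_2 are all 1, so H_1 = Z.
  H_2: rank ker ∂_2 − rank ∂_3 = (8 − 7) − 0 = 1, and there is no ∂_3, so H_2 = Z.

(K is a triangulation of the disjoint union of the circle S^1 and the 2-sphere S^2.)

H_0 ≅ Z^2,  H_1 ≅ Z,  H_2 ≅ Z.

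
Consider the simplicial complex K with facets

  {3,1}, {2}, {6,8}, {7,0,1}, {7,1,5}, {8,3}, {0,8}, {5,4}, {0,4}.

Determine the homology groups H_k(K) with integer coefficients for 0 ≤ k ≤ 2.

Fix the vertex order 0 < 1 < 2 < 3 < 4 < 5 < 6 < 7 < 8 and write every simplex with vertices in increasing order. Then dim K = 2 and the simplices of K are:

  0-simplices (9): [0], [1], [2], [3], [4], [5], [6], [7], [8]
  1-simplices (11): [0,1], [0,4], [0,7], [0,8], [1,3], [1,5], [1,7], [3,8], [4,5], [5,7], [6,8]
  2-simplices (2): [0,1,7], [1,5,7]

so the chain groups are C_0 ≅ Z^9, C_1 ≅ Z^11, C_2 ≅ Z^2.

∂_1: C_1 → C_0 maps an edge to its endpoints' difference, ∂[p,q] = q − p. For instance
  ∂[5,7] = [7] − [5].
As a 9×11 matrix over Z this has rank 7, with invariant factors (1,1,1,1,1,1,1).

∂_2: C_2 → C_1 acts by ∂[p,q,r] = [q,r] − [p,r] + [p,q]. For instance
  ∂[0,1,7] = [1,7] − [0,7] + [0,1],
  ∂[1,5,7] = [5,7] − [1,7] + [1,5].
As a 11×2 matrix over Z this has rank 2, with invariant factors (1,1).

Now H_k = ker ∂_k / im ∂_{k+1}, so:

  H_0: rank C_0 − rank ∂_1 = 9 − 7 = 2, and the invariant factors of ∂_1 are all 1, so H_0 = Z^2.
  H_1: rank ker ∂_1 − rank ∂_2 = (11 − 7) − 2 = 2, and the invariant factors of ∂_2 are all 1, so H_1 = Z^2.
  H_2: rank ker ∂_2 − rank ∂_3 = (2 − 2) − 0 = 0, and there is no ∂_3, so H_2 = 0.

As a check, the Euler characteristic is 9 − 11 + 2 = 0, which agrees with 2 − 2 + 0 = 0.

H_0 ≅ Z^2,  H_1 ≅ Z^2,  H_2 = 0.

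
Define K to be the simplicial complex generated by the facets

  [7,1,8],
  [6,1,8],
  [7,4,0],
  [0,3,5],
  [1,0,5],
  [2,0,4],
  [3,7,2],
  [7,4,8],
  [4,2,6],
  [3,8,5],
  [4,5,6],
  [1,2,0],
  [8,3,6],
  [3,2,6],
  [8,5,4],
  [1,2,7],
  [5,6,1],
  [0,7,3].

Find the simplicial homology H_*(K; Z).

H_0 = Z,  H_1 = Z ⊕ Z/2Z,  H_2 = 0.

Fix the vertex order 0 < 1 < 2 < 3 < 4 < 5 < 6 < 7 < 8 and write every simplex with vertices in increasing order. Then dim K = 2 and the simplices of K are:

  0-simplices (9): [0], [1], [2], [3], [4], [5], [6], [7], [8]
  1-simplices (27): (27 of them)
  2-simplices (18): [0,1,2], [0,1,5], [0,2,4], [0,3,5], [0,3,7], [0,4,7], [1,2,7], [1,5,6], [1,6,8], [1,7,8], [2,3,6], [2,3,7], [2,4,6], [3,5,8], [3,6,8], [4,5,6], [4,5,8], [4,7,8]

giving chain groups C_0 ≅ Z^9, C_1 ≅ Z^27, C_2 ≅ Z^18.

Boundary ∂_1: C_1 → C_0 sends each edge [p,q] (with p < q) to q − p. For instance
  ∂[4,6] = [6] − [4].
The resulting 9×27 matrix has rank 8, and its Smith normal form has invariant factors (1,1,1,1,1,1,1,1).

Boundary ∂_2: C_2 → C_1 sends each 2-simplex [p,q,r] to [q,r] − [p,r] + [p,q]. For instance
  ∂[0,2,4] = [2,4] − [0,4] + [0,2],
  ∂[1,2,7] = [2,7] − [1,7] + [1,2].
The resulting 27×18 matrix has rank 18, and its Smith normal form has invariant factors (1,1,1,1,1,1,1,1,1,1,1,1,1,1,1,1,1,2).

Now H_k = ker ∂_k / im ∂_{k+1}, so:

  H_0: rank C_0 − rank ∂_1 = 9 − 8 = 1, and the invariant factors of ∂_1 are all 1, so H_0 = Z.
  H_1: rank ker ∂_1 − rank ∂_2 = (27 − 8) − 18 = 1, and ∂_2 has invariant factor 2 > 1, so H_1 = Z ⊕ Z/2Z.
  H_2: rank ker ∂_2 − rank ∂_3 = (18 − 18) − 0 = 0, and there is no ∂_3, so H_2 = 0.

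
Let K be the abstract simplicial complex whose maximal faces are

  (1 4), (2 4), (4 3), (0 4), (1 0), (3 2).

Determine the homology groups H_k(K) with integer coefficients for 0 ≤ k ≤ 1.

H_0 ≅ Z,  H_1 ≅ Z^2.

K has 5 vertices, 6 edges.
rank ∂_0 = 0, rank ∂_1 = 4 ⇒ b_0 = 5 − 0 − 4 = 1; all invariant factors of ∂_1 are 1 so no torsion. So H_0 ≅ Z.
rank ∂_1 = 4, rank ∂_2 = 0 ⇒ b_1 = 6 − 4 − 0 = 2. So H_1 ≅ Z^2.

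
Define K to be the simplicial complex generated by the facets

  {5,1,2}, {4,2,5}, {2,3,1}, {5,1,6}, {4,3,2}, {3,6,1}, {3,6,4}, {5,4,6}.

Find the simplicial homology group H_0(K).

Order the vertices as 1 < 2 < 3 < 4 < 5 < 6. Listing each simplex with vertices in this order, K has dimension 2 with simplices:

  0-simplices (6): [1], [2], [3], [4], [5], [6]
  1-simplices (12): [1,2], [1,3], [1,5], [1,6], [2,3], [2,4], [2,5], [3,4], [3,6], [4,5], [4,6], [5,6]
  2-simplices (8): [1,2,3], [1,2,5], [1,3,6], [1,5,6], [2,3,4], [2,4,5], [3,4,6], [4,5,6]

giving chain groups C_0 ≅ Z^6, C_1 ≅ Z^12, C_2 ≅ Z^8.

∂_1: C_1 → C_0 is given by ∂[p,q] = [q] − [p].
The resulting 6×12 matrix has rank 5, and its Smith normal form has invariant factors (1,1,1,1,1).

The boundary map ∂_2: C_2 → C_1 maps a triangle to the signed sum of its edges. For instance
  ∂[1,5,6] = [5,6] − [1,6] + [1,5],
  ∂[4,5,6] = [5,6] − [4,6] + [4,5].
As a 12×8 matrix over Z this has rank 7, with invariant factors (1,1,1,1,1,1,1).

From H_k ≅ ker(∂_k) / im(∂_{k+1}) we obtain:

  H_0: rank C_0 − rank ∂_1 = 6 − 5 = 1, and the invariant factors of ∂_1 are all 1, so H_0 = Z.

H_0 ≅ Z.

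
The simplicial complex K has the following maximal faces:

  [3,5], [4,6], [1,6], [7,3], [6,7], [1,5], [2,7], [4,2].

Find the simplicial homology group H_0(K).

We work with the vertex ordering 1 < 2 < 3 < 4 < 5 < 6 < 7. The simplices of K, each written with vertices in increasing order, are:

  0-simplices (7): [1], [2], [3], [4], [5], [6], [7]
  1-simplices (8): [1,5], [1,6], [2,4], [2,7], [3,5], [3,7], [4,6], [6,7]

so the chain groups are C_0 ≅ Z^7, C_1 ≅ Z^8.

The boundary map ∂_1: C_1 → C_0 maps an edge to its endpoints' difference, ∂[p,q] = q − p.
This gives a 7×8 integer matrix of rank 6; reducing to Smith normal form yields diagonal entries (1,1,1,1,1,1).

Computing H_k = (kernel of ∂_k) / (image of ∂_{k+1}):

  H_0: rank C_0 − rank ∂_1 = 7 − 6 = 1, and the invariant factors of ∂_1 are all 1, so H_0 ≅ Z.

H_0 ≅ Z.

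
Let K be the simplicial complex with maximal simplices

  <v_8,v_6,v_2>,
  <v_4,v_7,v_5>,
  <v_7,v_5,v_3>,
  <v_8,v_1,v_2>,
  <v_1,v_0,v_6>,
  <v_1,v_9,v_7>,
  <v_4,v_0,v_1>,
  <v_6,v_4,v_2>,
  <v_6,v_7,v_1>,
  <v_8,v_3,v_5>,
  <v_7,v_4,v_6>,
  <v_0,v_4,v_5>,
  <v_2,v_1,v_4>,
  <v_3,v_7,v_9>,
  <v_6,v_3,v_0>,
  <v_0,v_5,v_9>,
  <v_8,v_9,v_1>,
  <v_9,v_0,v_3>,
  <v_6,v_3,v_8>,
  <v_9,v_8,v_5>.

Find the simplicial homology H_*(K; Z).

H_0 ≅ Z,  H_1 ≅ Z ⊕ Z/2Z,  H_2 = 0.

We work with the vertex ordering v_0 < v_1 < v_2 < v_3 < v_4 < v_5 < v_6 < v_7 < v_8 < v_9. The simplices of K, each written with vertices in increasing order, are:

  0-simplices (10): [v_0], [v_1], [v_2], [v_3], [v_4], [v_5], [v_6], [v_7], [v_8], [v_9]
  1-simplices (30): (30 of them)
  2-simplices (20): (20 of them)

giving chain groups C_0 ≅ Z^10, C_1 ≅ Z^30, C_2 ≅ Z^20.

The boundary map ∂_1: C_1 → C_0 is given by ∂[p,q] = [q] − [p]. For instance
  ∂[v_0,v_5] = [v_5] − [v_0].
This gives a 10×30 integer matrix of rank 9; reducing to Smith normal form yields diagonal entries (1,1,1,1,1,1,1,1,1).

The boundary map ∂_2: C_2 → C_1 maps a triangle to the signed sum of its edges. For instance
  ∂[v_0,v_3,v_6] = [v_3,v_6] − [v_0,v_6] + [v_0,v_3],
  ∂[v_5,v_8,v_9] = [v_8,v_9] − [v_5,v_9] + [v_5,v_8].
As a 30×20 matrix over Z this has rank 20, with invariant factors (1,1,1,1,1,1,1,1,1,1,1,1,1,1,1,1,1,1,1,2).

Computing H_k = (kernel of ∂_k) / (image of ∂_{k+1}):

  H_0: rank C_0 − rank ∂_1 = 10 − 9 = 1, and the invariant factors of ∂_1 are all 1, so H_0 = Z.
  H_1: rank ker ∂_1 − rank ∂_2 = (30 − 9) − 20 = 1, and ∂_2 has invariant factor 2 > 1, so H_1 = Z ⊕ Z/2Z.
  H_2: rank ker ∂_2 − rank ∂_3 = (20 − 20) − 0 = 0, and there is no ∂_3, so H_2 = 0.

As a check, the Euler characteristic is 10 − 30 + 20 = 0, which agrees with 1 − 1 + 0 = 0.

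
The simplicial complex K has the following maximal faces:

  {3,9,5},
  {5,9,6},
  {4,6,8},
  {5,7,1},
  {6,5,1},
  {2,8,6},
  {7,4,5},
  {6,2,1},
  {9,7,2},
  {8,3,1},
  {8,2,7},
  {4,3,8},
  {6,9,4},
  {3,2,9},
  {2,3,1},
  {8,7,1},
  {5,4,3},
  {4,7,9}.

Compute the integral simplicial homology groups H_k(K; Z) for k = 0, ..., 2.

Order the vertices as 1 < 2 < 3 < 4 < 5 < 6 < 7 < 8 < 9. Listing each simplex with vertices in this order, K has dimension 2 with simplices:

  0-simplices (9): [1], [2], [3], [4], [5], [6], [7], [8], [9]
  1-simplices (27): (27 of them)
  2-simplices (18): [1,2,3], [1,2,6], [1,3,8], [1,5,6], [1,5,7], [1,7,8], [2,3,9], [2,6,8], [2,7,8], [2,7,9], [3,4,5], [3,4,8], [3,5,9], [4,5,7], [4,6,8], [4,6,9], [4,7,9], [5,6,9]

Hence C_0 ≅ Z^9, C_1 ≅ Z^27, C_2 ≅ Z^18.

∂_1: C_1 → C_0 is given by ∂[p,q] = [q] − [p]. For instance
  ∂[6,9] = [9] − [6].
As a 9×27 matrix over Z this has rank 8, with invariant factors (1,1,1,1,1,1,1,1).

∂_2: C_2 → C_1 maps a triangle to the signed sum of its edges. For instance
  ∂[3,4,5] = [4,5] − [3,5] + [3,4],
  ∂[1,5,6] = [5,6] − [1,6] + [1,5].
The 27×18 boundary matrix has rank 18 and Smith normal form diag(1,1,1,1,1,1,1,1,1,1,1,1,1,1,1,1,1,2).

Now H_k = ker ∂_k / im ∂_{k+1}, so:

  H_0: rank C_0 − rank ∂_1 = 9 − 8 = 1, and the invariant factors of ∂_1 are all 1, so H_0 ≅ Z.
  H_1: rank ker ∂_1 − rank ∂_2 = (27 − 8) − 18 = 1, and ∂_2 has invariant factor 2 > 1, so H_1 ≅ Z ⊕ Z/2.
  H_2: rank ker ∂_2 − rank ∂_3 = (18 − 18) − 0 = 0, and there is no ∂_3, so H_2 ≅ 0.

H_0 = Z,  H_1 = Z ⊕ Z/2,  H_2 = 0.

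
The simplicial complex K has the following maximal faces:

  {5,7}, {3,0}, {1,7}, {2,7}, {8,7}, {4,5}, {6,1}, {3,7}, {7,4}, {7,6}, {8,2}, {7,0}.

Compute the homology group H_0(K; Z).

H_0 ≅ Z.

Take the total order 0 < 1 < 2 < 3 < 4 < 5 < 6 < 7 < 8 on the vertex set. Then K (dimension 1) consists of the simplices:

  0-simplices (9): [0], [1], [2], [3], [4], [5], [6], [7], [8]
  1-simplices (12): [0,3], [0,7], [1,6], [1,7], [2,7], [2,8], [3,7], [4,5], [4,7], [5,7], [6,7], [7,8]

giving chain groups C_0 ≅ Z^9, C_1 ≅ Z^12.

Boundary ∂_1: C_1 → C_0 is given by ∂[p,q] = [q] − [p].
As a 9×12 matrix over Z this has rank 8, with invariant factors (1,1,1,1,1,1,1,1).

Reading off H_k = ker ∂_k / im ∂_{k+1}:

  H_0: rank C_0 − rank ∂_1 = 9 − 8 = 1, and the invariant factors of ∂_1 are all 1, so H_0 = Z.

(K is a triangulation of a wedge of 4 circles.)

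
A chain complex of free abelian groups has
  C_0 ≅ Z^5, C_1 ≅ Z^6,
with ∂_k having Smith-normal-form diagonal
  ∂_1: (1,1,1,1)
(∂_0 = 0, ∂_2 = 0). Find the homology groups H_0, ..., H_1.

H_0 = Z,  H_1 = Z^2.

H_0: b_0 = 5 − 0 − 4 = 1; torsion from ∂_1 factors > 1: none. So H_0 = Z.
H_1: b_1 = 6 − 4 − 0 = 2; torsion from ∂_2 factors > 1: none. So H_1 = Z^2.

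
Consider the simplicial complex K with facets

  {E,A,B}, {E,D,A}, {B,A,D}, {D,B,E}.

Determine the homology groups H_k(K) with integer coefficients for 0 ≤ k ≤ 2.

Take the total order A < B < D < E on the vertex set. Then K (dimension 2) consists of the simplices:

  0-simplices (4): A, B, D, E
  1-simplices (6): AB, AD, AE, BD, BE, DE
  2-simplices (4): ABD, ABE, ADE, BDE

giving chain groups C_0 ≅ Z^4, C_1 ≅ Z^6, C_2 ≅ Z^4.

The boundary map ∂_1: C_1 → C_0 is given by ∂[p,q] = [q] − [p].
As a 4×6 matrix over Z this has rank 3, with invariant factors (1,1,1).

∂_2: C_2 → C_1 maps a triangle to the signed sum of its edges. For instance
  ∂ABE = BE − AE + AB,
  ∂ADE = DE − AE + AD.
As a 6×4 matrix over Z this has rank 3, with invariant factors (1,1,1).

Now H_k = ker ∂_k / im ∂_{k+1}, so:

  H_0: rank C_0 − rank ∂_1 = 4 − 3 = 1, and the invariant factors of ∂_1 are all 1, so H_0 ≅ Z.
  H_1: rank ker ∂_1 − rank ∂_2 = (6 − 3) − 3 = 0, and the invariant factors of ∂_2 are all 1, so H_1 ≅ 0.
  H_2: rank ker ∂_2 − rank ∂_3 = (4 − 3) − 0 = 1, and there is no ∂_3, so H_2 ≅ Z.

(K is a triangulation of the 2-sphere S^2.)

H_0 ≅ Z,  H_1 = 0,  H_2 ≅ Z.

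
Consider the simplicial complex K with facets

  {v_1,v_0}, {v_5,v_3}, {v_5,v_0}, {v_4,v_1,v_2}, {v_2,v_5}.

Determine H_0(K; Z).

Fix the vertex order v_0 < v_1 < v_2 < v_3 < v_4 < v_5 and write every simplex with vertices in increasing order. Then dim K = 2 and the simplices of K are:

  0-simplices (6): [v_0], [v_1], [v_2], [v_3], [v_4], [v_5]
  1-simplices (7): [v_0,v_1], [v_0,v_5], [v_1,v_2], [v_1,v_4], [v_2,v_4], [v_2,v_5], [v_3,v_5]
  2-simplices (1): [v_1,v_2,v_4]

Hence C_0 ≅ Z^6, C_1 ≅ Z^7, C_2 ≅ Z^1.

The boundary map ∂_1: C_1 → C_0 sends each edge [p,q] (with p < q) to q − p. For instance
  ∂[v_0,v_1] = [v_1] − [v_0].
As a 6×7 matrix over Z this has rank 5, with invariant factors (1,1,1,1,1).

∂_2: C_2 → C_1 acts by ∂[p,q,r] = [q,r] − [p,r] + [p,q]. For instance
  ∂[v_1,v_2,v_4] = [v_2,v_4] − [v_1,v_4] + [v_1,v_2].
The resulting 7×1 matrix has rank 1, and its Smith normal form has invariant factors (1).

Reading off H_k = ker ∂_k / im ∂_{k+1}:

  H_0: rank C_0 − rank ∂_1 = 6 − 5 = 1, and the invariant factors of ∂_1 are all 1, so H_0 ≅ Z.

H_0 = Z.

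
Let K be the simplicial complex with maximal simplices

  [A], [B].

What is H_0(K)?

H_0 ≅ Z^2.

K has 2 vertices.
rank ∂_0 = 0, rank ∂_1 = 0 ⇒ b_0 = 2 − 0 − 0 = 2. So H_0 = Z^2.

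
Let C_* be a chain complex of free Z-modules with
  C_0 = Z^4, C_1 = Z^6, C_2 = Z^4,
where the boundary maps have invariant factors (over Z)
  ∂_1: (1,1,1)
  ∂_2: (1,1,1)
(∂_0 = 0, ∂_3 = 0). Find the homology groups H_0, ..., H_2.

H_0: b_0 = 4 − 0 − 3 = 1; torsion from ∂_1 factors > 1: none. So H_0 ≅ Z.
H_1: b_1 = 6 − 3 − 3 = 0; torsion from ∂_2 factors > 1: none. So H_1 ≅ 0.
H_2: b_2 = 4 − 3 − 0 = 1; torsion from ∂_3 factors > 1: none. So H_2 ≅ Z.

H_0 ≅ Z,  H_1 = 0,  H_2 ≅ Z.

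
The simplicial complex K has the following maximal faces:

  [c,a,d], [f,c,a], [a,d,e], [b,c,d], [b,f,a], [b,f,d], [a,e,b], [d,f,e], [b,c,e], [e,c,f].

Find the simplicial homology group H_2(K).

H_2 = 0.

We work with the vertex ordering a < b < c < d < e < f. The simplices of K, each written with vertices in increasing order, are:

  0-simplices (6): a, b, c, d, e, f
  1-simplices (15): ab, ac, ad, ae, af, bc, bd, be, bf, cd, ce, cf, de, df, ef
  2-simplices (10): abe, abf, acd, acf, ade, bcd, bce, bdf, cef, def

giving chain groups C_0 ≅ Z^6, C_1 ≅ Z^15, C_2 ≅ Z^10.

The boundary map ∂_1: C_1 → C_0 is given by ∂[p,q] = [q] − [p].
The resulting 6×15 matrix has rank 5, and its Smith normal form has invariant factors (1,1,1,1,1).

Boundary ∂_2: C_2 → C_1 acts by ∂[p,q,r] = [q,r] − [p,r] + [p,q]. For instance
  ∂def = ef − df + de,
  ∂abf = bf − af + ab.
The 15×10 boundary matrix has rank 10 and Smith normal form diag(1,1,1,1,1,1,1,1,1,2).

Computing H_k = (kernel of ∂_k) / (image of ∂_{k+1}):

  H_2: rank ker ∂_2 − rank ∂_3 = (10 − 10) − 0 = 0, and there is no ∂_3, so H_2 ≅ 0.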